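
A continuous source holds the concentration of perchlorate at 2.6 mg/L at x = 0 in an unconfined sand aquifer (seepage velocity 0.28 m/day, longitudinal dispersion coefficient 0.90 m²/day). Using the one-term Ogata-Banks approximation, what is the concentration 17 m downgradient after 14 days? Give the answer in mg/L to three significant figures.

0.0119 mg/L

For a continuous step input, C/C₀ ≈ ½·erfc((x−vt)/(2√(Dt))).
vt = 0.28 × 14 = 3.92 m and 2√(Dt) = 2√(0.90 × 14) = 7.099 m.
Argument (x−vt)/(2√(Dt)) = (17 − 3.92)/7.099 = 1.843; ½·erfc(1.843) = 0.004575.
C = 2.6 × 0.004575 = 0.0119 mg/L.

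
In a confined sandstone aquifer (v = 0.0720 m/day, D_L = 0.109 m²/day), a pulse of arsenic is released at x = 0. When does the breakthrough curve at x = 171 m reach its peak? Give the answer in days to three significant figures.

For the 1D instantaneous-source solution, setting ∂C/∂t = 0 at fixed x gives v²t² + 2Dt − x² = 0, so t = (√(D² + v²x²) − D)/v².
√(D² + v²x²) = √(0.109² + 0.0720² × 171²) = 12.31; v² = 0.005184.
t = (12.31 − 0.109)/0.005184 = 2350 days (vs. the pure-advection estimate x/v = 2380 d).

2350 days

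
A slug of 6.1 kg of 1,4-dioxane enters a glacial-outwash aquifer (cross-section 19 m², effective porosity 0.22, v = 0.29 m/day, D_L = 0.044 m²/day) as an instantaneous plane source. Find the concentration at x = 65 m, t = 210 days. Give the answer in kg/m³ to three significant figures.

0.0859 kg/m³

For an instantaneous plane source, C(x,t) = M/(n_e·A·√(4πDt)) · exp(−(x−vt)²/(4Dt)), with n_e·A the pore (flow) area.
Plume center vt = 0.29 × 210 = 60.9 m, so the well at 65 m is 4.1 m downgradient of the peak.
√(4πDt) = 10.78 m, giving peak height M/(n_e·A·√(4πDt)) = 6.1/(0.22 × 19 × 10.78) = 0.1354 kg/m³.
(x−vt)²/(4Dt) = (4.1)²/(4 × 0.044 × 210) = 0.4548; exp(−0.4548) = 0.6346.
C = 0.1354 × 0.6346 = 0.0859 kg/m³.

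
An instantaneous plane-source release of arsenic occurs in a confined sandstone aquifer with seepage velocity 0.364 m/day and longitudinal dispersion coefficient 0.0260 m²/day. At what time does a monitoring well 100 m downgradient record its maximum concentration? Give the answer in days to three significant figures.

275 days

For the 1D instantaneous-source solution, setting ∂C/∂t = 0 at fixed x gives v²t² + 2Dt − x² = 0, so t = (√(D² + v²x²) − D)/v².
√(D² + v²x²) = √(0.0260² + 0.364² × 100²) = 36.40; v² = 0.132496.
t = (36.40 − 0.0260)/0.132496 = 275 days (vs. the pure-advection estimate x/v = 275 d).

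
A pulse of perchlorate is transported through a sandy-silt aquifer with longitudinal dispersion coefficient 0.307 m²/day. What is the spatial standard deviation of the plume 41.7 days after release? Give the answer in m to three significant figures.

Dispersive spreading gives a Gaussian with σ² = 2Dt; advection only shifts the center.
σ = √(2 × 0.307 × 41.7) = 5.06 m.

5.06 m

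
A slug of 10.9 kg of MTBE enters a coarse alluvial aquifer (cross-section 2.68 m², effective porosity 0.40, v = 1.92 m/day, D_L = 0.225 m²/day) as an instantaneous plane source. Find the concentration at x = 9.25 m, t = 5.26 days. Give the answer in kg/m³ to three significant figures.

For an instantaneous plane source, C(x,t) = M/(n_e·A·√(4πDt)) · exp(−(x−vt)²/(4Dt)), with n_e·A the pore (flow) area.
Plume center vt = 1.92 × 5.26 = 10.0992 m, so the well at 9.25 m is 0.8492 m upgradient of the peak.
√(4πDt) = 3.856 m, giving peak height M/(n_e·A·√(4πDt)) = 10.9/(0.40 × 2.68 × 3.856) = 2.637 kg/m³.
(x−vt)²/(4Dt) = (-0.8492)²/(4 × 0.225 × 5.26) = 0.1523; exp(−0.1523) = 0.8587.
C = 2.637 × 0.8587 = 2.26 kg/m³.

2.26 kg/m³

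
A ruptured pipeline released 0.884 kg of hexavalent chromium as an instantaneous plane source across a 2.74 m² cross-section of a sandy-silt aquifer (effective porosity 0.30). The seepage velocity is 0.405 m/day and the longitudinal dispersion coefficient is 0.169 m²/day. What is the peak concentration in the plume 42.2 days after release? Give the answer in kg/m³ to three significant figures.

The peak of an instantaneous 1D plume sits at x = vt; there the Gaussian factor is 1 and C_max = M/(n_e·A·√(4πDt)), where n_e·A is the pore area the mass is dissolved in.
√(4πDt) = √(4π × 0.169 × 42.2) = 9.467 m, so C_max = 0.884/(0.30 × 2.74 × 9.467) = 0.114 kg/m³.

0.114 kg/m³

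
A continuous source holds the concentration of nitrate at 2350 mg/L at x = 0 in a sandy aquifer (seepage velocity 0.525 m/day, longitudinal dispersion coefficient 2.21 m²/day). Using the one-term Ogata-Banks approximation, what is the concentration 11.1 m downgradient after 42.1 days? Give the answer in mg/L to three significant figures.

1860 mg/L

For a continuous step input, C/C₀ ≈ ½·erfc((x−vt)/(2√(Dt))).
vt = 0.525 × 42.1 = 22.1025 m and 2√(Dt) = 2√(2.21 × 42.1) = 19.29 m.
Argument (x−vt)/(2√(Dt)) = (11.1 − 22.1025)/19.29 = -0.5704; ½·erfc(-0.5704) = 0.7901.
C = 2350 × 0.7901 = 1860 mg/L.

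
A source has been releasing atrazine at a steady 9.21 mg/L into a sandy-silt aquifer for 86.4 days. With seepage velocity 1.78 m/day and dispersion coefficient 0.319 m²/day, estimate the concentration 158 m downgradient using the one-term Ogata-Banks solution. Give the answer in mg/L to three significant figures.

2.63 mg/L

For a continuous step input, C/C₀ ≈ ½·erfc((x−vt)/(2√(Dt))).
vt = 1.78 × 86.4 = 153.792 m and 2√(Dt) = 2√(0.319 × 86.4) = 10.50 m.
Argument (x−vt)/(2√(Dt)) = (158 − 153.792)/10.50 = 0.4008; ½·erfc(0.4008) = 0.2854.
C = 9.21 × 0.2854 = 2.63 mg/L.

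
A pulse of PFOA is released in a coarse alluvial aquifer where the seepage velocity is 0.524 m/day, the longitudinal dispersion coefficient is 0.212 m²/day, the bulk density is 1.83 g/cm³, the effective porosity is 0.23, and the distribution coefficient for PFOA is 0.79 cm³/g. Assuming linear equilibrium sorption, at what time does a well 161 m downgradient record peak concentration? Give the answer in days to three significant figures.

2230 days

Retardation factor R = 1 + ρ_b·K_d/n = 1 + 1.83 × 0.79/0.23 = 7.286.
Sorption retards both mechanisms: v_R = v/R = 0.07192 m/day, D_R = D/R = 0.02910 m²/day.
Peak time from v_R²t² + 2D_R t − x² = 0: t = (√(D_R² + v_R²x²) − D_R)/v_R².
√(D_R² + v_R²x²) = √(0.02910² + 0.07192² × 161²) = 11.58; v_R² = 0.005172.
t = (11.58 − 0.02910)/0.005172 = 2230 days.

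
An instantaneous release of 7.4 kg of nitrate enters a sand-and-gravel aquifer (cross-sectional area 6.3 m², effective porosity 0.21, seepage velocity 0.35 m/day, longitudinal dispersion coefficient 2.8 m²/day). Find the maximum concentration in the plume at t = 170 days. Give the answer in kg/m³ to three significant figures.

0.0723 kg/m³

The peak of an instantaneous 1D plume sits at x = vt; there the Gaussian factor is 1 and C_max = M/(n_e·A·√(4πDt)), where n_e·A is the pore area the mass is dissolved in.
√(4πDt) = √(4π × 2.8 × 170) = 77.34 m, so C_max = 7.4/(0.21 × 6.3 × 77.34) = 0.0723 kg/m³.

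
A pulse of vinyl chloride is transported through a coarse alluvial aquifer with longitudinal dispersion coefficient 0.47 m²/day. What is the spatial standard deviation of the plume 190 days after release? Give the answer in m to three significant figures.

Dispersive spreading gives a Gaussian with σ² = 2Dt; advection only shifts the center.
σ = √(2 × 0.47 × 190) = 13.4 m.

13.4 m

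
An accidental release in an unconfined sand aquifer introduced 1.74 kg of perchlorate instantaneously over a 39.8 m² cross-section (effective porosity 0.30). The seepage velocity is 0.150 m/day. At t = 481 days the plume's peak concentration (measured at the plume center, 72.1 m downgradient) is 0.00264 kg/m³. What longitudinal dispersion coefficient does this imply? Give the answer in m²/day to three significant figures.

0.504 m²/day

At the plume center C_max = M/(n_e·A·√(4πDt)), so D = M²/(4πt·(n_e·A·C_max)²).
n_e·A·C_max = 0.30 × 39.8 × 0.00264 = 0.03152 kg/m.
D = 1.74²/(4π × 481 × 0.03152²) = 0.504 m²/day.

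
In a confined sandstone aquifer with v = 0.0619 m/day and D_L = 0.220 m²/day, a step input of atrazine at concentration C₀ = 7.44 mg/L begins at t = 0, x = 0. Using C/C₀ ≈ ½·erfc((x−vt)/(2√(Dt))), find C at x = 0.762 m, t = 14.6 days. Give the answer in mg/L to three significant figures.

3.89 mg/L

For a continuous step input, C/C₀ ≈ ½·erfc((x−vt)/(2√(Dt))).
vt = 0.0619 × 14.6 = 0.90374 m and 2√(Dt) = 2√(0.220 × 14.6) = 3.584 m.
Argument (x−vt)/(2√(Dt)) = (0.762 − 0.90374)/3.584 = -0.03955; ½·erfc(-0.03955) = 0.5223.
C = 7.44 × 0.5223 = 3.89 mg/L.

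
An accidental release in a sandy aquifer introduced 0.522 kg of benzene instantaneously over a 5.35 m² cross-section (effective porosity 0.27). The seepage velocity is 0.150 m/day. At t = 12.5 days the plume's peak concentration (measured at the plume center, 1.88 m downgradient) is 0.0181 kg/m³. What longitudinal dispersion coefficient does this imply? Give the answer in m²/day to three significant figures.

At the plume center C_max = M/(n_e·A·√(4πDt)), so D = M²/(4πt·(n_e·A·C_max)²).
n_e·A·C_max = 0.27 × 5.35 × 0.0181 = 0.02615 kg/m.
D = 0.522²/(4π × 12.5 × 0.02615²) = 2.54 m²/day.

2.54 m²/day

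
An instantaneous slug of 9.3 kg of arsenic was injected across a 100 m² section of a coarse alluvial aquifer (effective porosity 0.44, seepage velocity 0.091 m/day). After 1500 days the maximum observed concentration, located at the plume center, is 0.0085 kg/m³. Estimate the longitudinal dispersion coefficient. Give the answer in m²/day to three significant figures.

At the plume center C_max = M/(n_e·A·√(4πDt)), so D = M²/(4πt·(n_e·A·C_max)²).
n_e·A·C_max = 0.44 × 100 × 0.0085 = 0.3740 kg/m.
D = 9.3²/(4π × 1500 × 0.3740²) = 0.0328 m²/day.

0.0328 m²/day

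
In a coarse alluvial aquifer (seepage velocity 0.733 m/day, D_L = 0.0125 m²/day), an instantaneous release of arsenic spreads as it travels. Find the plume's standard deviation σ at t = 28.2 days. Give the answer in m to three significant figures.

Dispersive spreading gives a Gaussian with σ² = 2Dt; advection only shifts the center.
σ = √(2 × 0.0125 × 28.2) = 0.840 m.

0.840 m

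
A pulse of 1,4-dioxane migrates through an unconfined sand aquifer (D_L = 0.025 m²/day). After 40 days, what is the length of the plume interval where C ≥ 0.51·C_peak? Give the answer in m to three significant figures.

3.28 m

The plume is Gaussian with σ = √(2Dt) = √(2 × 0.025 × 40) = 1.414 m.
C/C_peak = exp(−Δx²/(2σ²)) = 0.51 ⇒ Δx = σ·√(−2 ln 0.51) = 1.414 × 1.160 = 1.640 m.
Width = 2Δx = 3.28 m.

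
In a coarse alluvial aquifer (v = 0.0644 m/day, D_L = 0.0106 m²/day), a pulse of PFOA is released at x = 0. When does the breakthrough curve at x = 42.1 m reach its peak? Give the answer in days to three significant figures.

For the 1D instantaneous-source solution, setting ∂C/∂t = 0 at fixed x gives v²t² + 2Dt − x² = 0, so t = (√(D² + v²x²) − D)/v².
√(D² + v²x²) = √(0.0106² + 0.0644² × 42.1²) = 2.711; v² = 0.00414736.
t = (2.711 − 0.0106)/0.00414736 = 651 days (vs. the pure-advection estimate x/v = 654 d).

651 days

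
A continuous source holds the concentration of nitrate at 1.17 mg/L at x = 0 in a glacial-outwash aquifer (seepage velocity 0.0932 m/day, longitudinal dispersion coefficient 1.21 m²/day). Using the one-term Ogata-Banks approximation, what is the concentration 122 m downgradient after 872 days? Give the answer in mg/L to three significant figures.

For a continuous step input, C/C₀ ≈ ½·erfc((x−vt)/(2√(Dt))).
vt = 0.0932 × 872 = 81.2704 m and 2√(Dt) = 2√(1.21 × 872) = 64.97 m.
Argument (x−vt)/(2√(Dt)) = (122 − 81.2704)/64.97 = 0.6269; ½·erfc(0.6269) = 0.1877.
C = 1.17 × 0.1877 = 0.220 mg/L.

0.220 mg/L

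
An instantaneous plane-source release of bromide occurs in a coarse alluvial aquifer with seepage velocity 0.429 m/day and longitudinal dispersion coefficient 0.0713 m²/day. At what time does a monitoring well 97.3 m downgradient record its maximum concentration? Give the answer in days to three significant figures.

For the 1D instantaneous-source solution, setting ∂C/∂t = 0 at fixed x gives v²t² + 2Dt − x² = 0, so t = (√(D² + v²x²) − D)/v².
√(D² + v²x²) = √(0.0713² + 0.429² × 97.3²) = 41.74; v² = 0.184041.
t = (41.74 − 0.0713)/0.184041 = 226 days (vs. the pure-advection estimate x/v = 227 d).

226 days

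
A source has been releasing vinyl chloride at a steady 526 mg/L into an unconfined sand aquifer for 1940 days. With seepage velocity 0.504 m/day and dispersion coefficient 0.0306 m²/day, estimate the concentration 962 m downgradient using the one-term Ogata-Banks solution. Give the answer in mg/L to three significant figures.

For a continuous step input, C/C₀ ≈ ½·erfc((x−vt)/(2√(Dt))).
vt = 0.504 × 1940 = 977.76 m and 2√(Dt) = 2√(0.0306 × 1940) = 15.41 m.
Argument (x−vt)/(2√(Dt)) = (962 − 977.76)/15.41 = -1.023; ½·erfc(-1.023) = 0.9260.
C = 526 × 0.9260 = 487 mg/L.

487 mg/L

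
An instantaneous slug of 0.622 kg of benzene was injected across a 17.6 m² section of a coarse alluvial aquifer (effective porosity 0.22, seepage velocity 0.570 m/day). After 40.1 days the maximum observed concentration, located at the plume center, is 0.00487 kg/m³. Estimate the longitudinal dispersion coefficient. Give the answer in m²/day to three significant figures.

At the plume center C_max = M/(n_e·A·√(4πDt)), so D = M²/(4πt·(n_e·A·C_max)²).
n_e·A·C_max = 0.22 × 17.6 × 0.00487 = 0.01886 kg/m.
D = 0.622²/(4π × 40.1 × 0.01886²) = 2.16 m²/day.

2.16 m²/day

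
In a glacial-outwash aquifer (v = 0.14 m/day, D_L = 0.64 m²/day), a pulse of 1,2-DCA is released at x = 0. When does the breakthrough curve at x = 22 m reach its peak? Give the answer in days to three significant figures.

128 days

For the 1D instantaneous-source solution, setting ∂C/∂t = 0 at fixed x gives v²t² + 2Dt − x² = 0, so t = (√(D² + v²x²) − D)/v².
√(D² + v²x²) = √(0.64² + 0.14² × 22²) = 3.146; v² = 0.0196.
t = (3.146 − 0.64)/0.0196 = 128 days (vs. the pure-advection estimate x/v = 157 d).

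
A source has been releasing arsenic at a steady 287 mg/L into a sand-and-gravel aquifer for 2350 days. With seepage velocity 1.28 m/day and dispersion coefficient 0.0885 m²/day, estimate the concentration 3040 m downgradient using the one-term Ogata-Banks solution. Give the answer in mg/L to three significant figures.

For a continuous step input, C/C₀ ≈ ½·erfc((x−vt)/(2√(Dt))).
vt = 1.28 × 2350 = 3008 m and 2√(Dt) = 2√(0.0885 × 2350) = 28.84 m.
Argument (x−vt)/(2√(Dt)) = (3040 − 3008)/28.84 = 1.110; ½·erfc(1.110) = 0.05823.
C = 287 × 0.05823 = 16.7 mg/L.

16.7 mg/L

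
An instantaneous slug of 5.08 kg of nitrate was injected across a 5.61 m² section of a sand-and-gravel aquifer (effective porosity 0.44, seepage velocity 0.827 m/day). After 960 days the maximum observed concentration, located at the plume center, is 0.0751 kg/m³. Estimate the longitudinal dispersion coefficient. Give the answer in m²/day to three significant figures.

0.0622 m²/day

At the plume center C_max = M/(n_e·A·√(4πDt)), so D = M²/(4πt·(n_e·A·C_max)²).
n_e·A·C_max = 0.44 × 5.61 × 0.0751 = 0.1854 kg/m.
D = 5.08²/(4π × 960 × 0.1854²) = 0.0622 m²/day.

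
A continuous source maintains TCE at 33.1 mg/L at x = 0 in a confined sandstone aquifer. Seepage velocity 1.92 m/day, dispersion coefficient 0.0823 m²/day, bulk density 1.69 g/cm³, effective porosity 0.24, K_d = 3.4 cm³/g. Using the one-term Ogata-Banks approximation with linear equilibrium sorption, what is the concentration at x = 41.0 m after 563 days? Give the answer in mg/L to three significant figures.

29.4 mg/L

Retardation factor R = 1 + ρ_b·K_d/n = 1 + 1.69 × 3.4/0.24 = 24.94.
Sorption retards both mechanisms: v_R = v/R = 0.07698 m/day, D_R = D/R = 0.003300 m²/day.
v_R·t = 0.07698 × 563 = 43.33974 m; 2√(D_R t) = 2.726 m; argument = (41.0 − 43.33974)/2.726 = -0.8583.
C = C₀ × ½·erfc(-0.8583) = 33.1 × 0.8876 = 29.4 mg/L.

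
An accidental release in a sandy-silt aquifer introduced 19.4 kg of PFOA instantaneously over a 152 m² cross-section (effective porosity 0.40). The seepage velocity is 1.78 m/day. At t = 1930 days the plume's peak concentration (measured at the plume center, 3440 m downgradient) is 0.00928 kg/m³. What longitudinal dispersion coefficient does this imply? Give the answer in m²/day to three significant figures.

0.0487 m²/day

At the plume center C_max = M/(n_e·A·√(4πDt)), so D = M²/(4πt·(n_e·A·C_max)²).
n_e·A·C_max = 0.40 × 152 × 0.00928 = 0.5642 kg/m.
D = 19.4²/(4π × 1930 × 0.5642²) = 0.0487 m²/day.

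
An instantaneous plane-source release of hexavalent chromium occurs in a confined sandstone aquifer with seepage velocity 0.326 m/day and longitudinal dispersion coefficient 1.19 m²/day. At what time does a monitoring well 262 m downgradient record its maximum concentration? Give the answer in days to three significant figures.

793 days

For the 1D instantaneous-source solution, setting ∂C/∂t = 0 at fixed x gives v²t² + 2Dt − x² = 0, so t = (√(D² + v²x²) − D)/v².
√(D² + v²x²) = √(1.19² + 0.326² × 262²) = 85.42; v² = 0.106276.
t = (85.42 − 1.19)/0.106276 = 793 days (vs. the pure-advection estimate x/v = 804 d).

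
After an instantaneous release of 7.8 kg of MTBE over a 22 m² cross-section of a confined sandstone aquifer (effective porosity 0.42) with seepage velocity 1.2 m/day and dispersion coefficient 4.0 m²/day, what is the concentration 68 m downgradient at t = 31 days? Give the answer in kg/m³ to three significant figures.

For an instantaneous plane source, C(x,t) = M/(n_e·A·√(4πDt)) · exp(−(x−vt)²/(4Dt)), with n_e·A the pore (flow) area.
Plume center vt = 1.2 × 31 = 37.2 m, so the well at 68 m is 30.8 m downgradient of the peak.
√(4πDt) = 39.47 m, giving peak height M/(n_e·A·√(4πDt)) = 7.8/(0.42 × 22 × 39.47) = 0.02139 kg/m³.
(x−vt)²/(4Dt) = (30.8)²/(4 × 4.0 × 31) = 1.913; exp(−1.913) = 0.1476.
C = 0.02139 × 0.1476 = 0.00316 kg/m³.

0.00316 kg/m³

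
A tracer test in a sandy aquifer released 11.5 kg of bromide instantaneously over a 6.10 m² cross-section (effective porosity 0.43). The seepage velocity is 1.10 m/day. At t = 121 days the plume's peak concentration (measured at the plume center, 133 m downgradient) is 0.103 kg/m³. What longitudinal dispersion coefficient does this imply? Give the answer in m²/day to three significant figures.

1.19 m²/day

At the plume center C_max = M/(n_e·A·√(4πDt)), so D = M²/(4πt·(n_e·A·C_max)²).
n_e·A·C_max = 0.43 × 6.10 × 0.103 = 0.2702 kg/m.
D = 11.5²/(4π × 121 × 0.2702²) = 1.19 m²/day.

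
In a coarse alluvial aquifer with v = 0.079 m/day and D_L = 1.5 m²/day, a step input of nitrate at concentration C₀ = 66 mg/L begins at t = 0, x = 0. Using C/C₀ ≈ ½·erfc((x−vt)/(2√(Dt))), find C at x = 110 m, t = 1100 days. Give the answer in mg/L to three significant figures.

For a continuous step input, C/C₀ ≈ ½·erfc((x−vt)/(2√(Dt))).
vt = 0.079 × 1100 = 86.9 m and 2√(Dt) = 2√(1.5 × 1100) = 81.24 m.
Argument (x−vt)/(2√(Dt)) = (110 − 86.9)/81.24 = 0.2843; ½·erfc(0.2843) = 0.3438.
C = 66 × 0.3438 = 22.7 mg/L.

22.7 mg/L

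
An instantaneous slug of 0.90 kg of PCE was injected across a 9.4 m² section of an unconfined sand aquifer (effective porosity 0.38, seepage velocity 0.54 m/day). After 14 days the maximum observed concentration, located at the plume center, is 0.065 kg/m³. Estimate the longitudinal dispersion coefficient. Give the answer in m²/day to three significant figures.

0.0854 m²/day

At the plume center C_max = M/(n_e·A·√(4πDt)), so D = M²/(4πt·(n_e·A·C_max)²).
n_e·A·C_max = 0.38 × 9.4 × 0.065 = 0.2322 kg/m.
D = 0.90²/(4π × 14 × 0.2322²) = 0.0854 m²/day.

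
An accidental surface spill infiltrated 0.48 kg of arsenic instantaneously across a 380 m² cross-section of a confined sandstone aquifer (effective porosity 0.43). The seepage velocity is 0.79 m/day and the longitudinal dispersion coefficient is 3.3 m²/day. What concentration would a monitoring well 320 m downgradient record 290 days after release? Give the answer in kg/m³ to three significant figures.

3.09e-06 kg/m³

For an instantaneous plane source, C(x,t) = M/(n_e·A·√(4πDt)) · exp(−(x−vt)²/(4Dt)), with n_e·A the pore (flow) area.
Plume center vt = 0.79 × 290 = 229.1 m, so the well at 320 m is 90.9 m downgradient of the peak.
√(4πDt) = 109.7 m, giving peak height M/(n_e·A·√(4πDt)) = 0.48/(0.43 × 380 × 109.7) = 2.678e-05 kg/m³.
(x−vt)²/(4Dt) = (90.9)²/(4 × 3.3 × 290) = 2.159; exp(−2.159) = 0.1154.
C = 2.678e-05 × 0.1154 = 3.09e-06 kg/m³.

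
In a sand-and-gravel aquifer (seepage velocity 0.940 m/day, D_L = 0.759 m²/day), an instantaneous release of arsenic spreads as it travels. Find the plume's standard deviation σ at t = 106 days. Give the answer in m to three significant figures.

Dispersive spreading gives a Gaussian with σ² = 2Dt; advection only shifts the center.
σ = √(2 × 0.759 × 106) = 12.7 m.

12.7 m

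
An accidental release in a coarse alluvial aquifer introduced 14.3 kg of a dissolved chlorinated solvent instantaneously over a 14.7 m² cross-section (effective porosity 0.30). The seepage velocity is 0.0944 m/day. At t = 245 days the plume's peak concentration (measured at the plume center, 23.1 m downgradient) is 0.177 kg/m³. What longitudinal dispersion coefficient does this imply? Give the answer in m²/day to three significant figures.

0.109 m²/day

At the plume center C_max = M/(n_e·A·√(4πDt)), so D = M²/(4πt·(n_e·A·C_max)²).
n_e·A·C_max = 0.30 × 14.7 × 0.177 = 0.7806 kg/m.
D = 14.3²/(4π × 245 × 0.7806²) = 0.109 m²/day.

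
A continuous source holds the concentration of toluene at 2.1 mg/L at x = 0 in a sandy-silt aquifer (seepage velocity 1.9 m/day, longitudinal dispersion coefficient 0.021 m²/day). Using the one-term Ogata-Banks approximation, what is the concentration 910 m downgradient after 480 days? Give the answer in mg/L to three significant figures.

1.41 mg/L

For a continuous step input, C/C₀ ≈ ½·erfc((x−vt)/(2√(Dt))).
vt = 1.9 × 480 = 912 m and 2√(Dt) = 2√(0.021 × 480) = 6.350 m.
Argument (x−vt)/(2√(Dt)) = (910 − 912)/6.350 = -0.3150; ½·erfc(-0.3150) = 0.6720.
C = 2.1 × 0.6720 = 1.41 mg/L.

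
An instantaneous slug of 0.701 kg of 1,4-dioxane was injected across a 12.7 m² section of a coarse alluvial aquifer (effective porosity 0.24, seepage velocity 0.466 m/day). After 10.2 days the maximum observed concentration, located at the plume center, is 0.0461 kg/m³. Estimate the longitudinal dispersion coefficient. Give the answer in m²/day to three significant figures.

0.194 m²/day

At the plume center C_max = M/(n_e·A·√(4πDt)), so D = M²/(4πt·(n_e·A·C_max)²).
n_e·A·C_max = 0.24 × 12.7 × 0.0461 = 0.1405 kg/m.
D = 0.701²/(4π × 10.2 × 0.1405²) = 0.194 m²/day.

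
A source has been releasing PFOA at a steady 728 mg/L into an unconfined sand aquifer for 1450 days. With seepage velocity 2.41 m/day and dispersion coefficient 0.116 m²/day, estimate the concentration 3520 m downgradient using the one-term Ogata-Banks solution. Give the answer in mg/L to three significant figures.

For a continuous step input, C/C₀ ≈ ½·erfc((x−vt)/(2√(Dt))).
vt = 2.41 × 1450 = 3494.5 m and 2√(Dt) = 2√(0.116 × 1450) = 25.94 m.
Argument (x−vt)/(2√(Dt)) = (3520 − 3494.5)/25.94 = 0.9830; ½·erfc(0.9830) = 0.08224.
C = 728 × 0.08224 = 59.9 mg/L.

59.9 mg/L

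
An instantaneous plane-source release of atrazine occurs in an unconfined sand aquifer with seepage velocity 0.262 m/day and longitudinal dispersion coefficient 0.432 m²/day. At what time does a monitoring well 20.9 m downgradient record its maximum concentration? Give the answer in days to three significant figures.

For the 1D instantaneous-source solution, setting ∂C/∂t = 0 at fixed x gives v²t² + 2Dt − x² = 0, so t = (√(D² + v²x²) − D)/v².
√(D² + v²x²) = √(0.432² + 0.262² × 20.9²) = 5.493; v² = 0.068644.
t = (5.493 − 0.432)/0.068644 = 73.7 days (vs. the pure-advection estimate x/v = 79.8 d).

73.7 days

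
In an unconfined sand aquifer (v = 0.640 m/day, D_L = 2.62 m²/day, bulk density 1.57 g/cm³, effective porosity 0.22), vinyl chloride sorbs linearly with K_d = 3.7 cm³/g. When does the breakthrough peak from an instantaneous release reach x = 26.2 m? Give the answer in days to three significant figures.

Retardation factor R = 1 + ρ_b·K_d/n = 1 + 1.57 × 3.7/0.22 = 27.40.
Sorption retards both mechanisms: v_R = v/R = 0.02336 m/day, D_R = D/R = 0.09562 m²/day.
Peak time from v_R²t² + 2D_R t − x² = 0: t = (√(D_R² + v_R²x²) − D_R)/v_R².
√(D_R² + v_R²x²) = √(0.09562² + 0.02336² × 26.2²) = 0.6195; v_R² = 0.0005457.
t = (0.6195 − 0.09562)/0.0005457 = 960 days.

960 days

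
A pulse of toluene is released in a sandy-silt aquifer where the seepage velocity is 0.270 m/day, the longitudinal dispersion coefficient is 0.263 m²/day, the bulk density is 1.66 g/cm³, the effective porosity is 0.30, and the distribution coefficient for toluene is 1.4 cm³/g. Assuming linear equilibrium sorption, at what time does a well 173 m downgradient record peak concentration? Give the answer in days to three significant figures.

Retardation factor R = 1 + ρ_b·K_d/n = 1 + 1.66 × 1.4/0.30 = 8.747.
Sorption retards both mechanisms: v_R = v/R = 0.03087 m/day, D_R = D/R = 0.03007 m²/day.
Peak time from v_R²t² + 2D_R t − x² = 0: t = (√(D_R² + v_R²x²) − D_R)/v_R².
√(D_R² + v_R²x²) = √(0.03007² + 0.03087² × 173²) = 5.341; v_R² = 0.0009530.
t = (5.341 − 0.03007)/0.0009530 = 5570 days.

5570 days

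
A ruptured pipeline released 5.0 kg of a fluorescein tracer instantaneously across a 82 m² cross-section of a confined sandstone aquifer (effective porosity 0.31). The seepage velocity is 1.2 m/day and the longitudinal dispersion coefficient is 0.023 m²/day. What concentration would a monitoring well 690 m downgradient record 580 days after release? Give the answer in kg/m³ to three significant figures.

0.00774 kg/m³

For an instantaneous plane source, C(x,t) = M/(n_e·A·√(4πDt)) · exp(−(x−vt)²/(4Dt)), with n_e·A the pore (flow) area.
Plume center vt = 1.2 × 580 = 696 m, so the well at 690 m is 6 m upgradient of the peak.
√(4πDt) = 12.95 m, giving peak height M/(n_e·A·√(4πDt)) = 5.0/(0.31 × 82 × 12.95) = 0.01519 kg/m³.
(x−vt)²/(4Dt) = (-6)²/(4 × 0.023 × 580) = 0.6747; exp(−0.6747) = 0.5093.
C = 0.01519 × 0.5093 = 0.00774 kg/m³.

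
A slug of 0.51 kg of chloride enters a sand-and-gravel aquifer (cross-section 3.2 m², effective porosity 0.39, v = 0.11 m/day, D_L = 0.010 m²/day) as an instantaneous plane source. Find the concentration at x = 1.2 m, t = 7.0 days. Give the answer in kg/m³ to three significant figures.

0.225 kg/m³

For an instantaneous plane source, C(x,t) = M/(n_e·A·√(4πDt)) · exp(−(x−vt)²/(4Dt)), with n_e·A the pore (flow) area.
Plume center vt = 0.11 × 7.0 = 0.77 m, so the well at 1.2 m is 0.43 m downgradient of the peak.
√(4πDt) = 0.9379 m, giving peak height M/(n_e·A·√(4πDt)) = 0.51/(0.39 × 3.2 × 0.9379) = 0.4357 kg/m³.
(x−vt)²/(4Dt) = (0.43)²/(4 × 0.010 × 7.0) = 0.6604; exp(−0.6604) = 0.5166.
C = 0.4357 × 0.5166 = 0.225 kg/m³.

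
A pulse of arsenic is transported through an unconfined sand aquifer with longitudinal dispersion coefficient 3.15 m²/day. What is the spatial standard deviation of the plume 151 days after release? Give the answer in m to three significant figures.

30.8 m

Dispersive spreading gives a Gaussian with σ² = 2Dt; advection only shifts the center.
σ = √(2 × 3.15 × 151) = 30.8 m.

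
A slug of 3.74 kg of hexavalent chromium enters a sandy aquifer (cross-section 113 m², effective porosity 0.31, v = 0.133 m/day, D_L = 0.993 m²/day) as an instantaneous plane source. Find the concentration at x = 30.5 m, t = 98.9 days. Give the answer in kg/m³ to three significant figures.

0.00141 kg/m³

For an instantaneous plane source, C(x,t) = M/(n_e·A·√(4πDt)) · exp(−(x−vt)²/(4Dt)), with n_e·A the pore (flow) area.
Plume center vt = 0.133 × 98.9 = 13.1537 m, so the well at 30.5 m is 17.3463 m downgradient of the peak.
√(4πDt) = 35.13 m, giving peak height M/(n_e·A·√(4πDt)) = 3.74/(0.31 × 113 × 35.13) = 0.003039 kg/m³.
(x−vt)²/(4Dt) = (17.3463)²/(4 × 0.993 × 98.9) = 0.7660; exp(−0.7660) = 0.4649.
C = 0.003039 × 0.4649 = 0.00141 kg/m³.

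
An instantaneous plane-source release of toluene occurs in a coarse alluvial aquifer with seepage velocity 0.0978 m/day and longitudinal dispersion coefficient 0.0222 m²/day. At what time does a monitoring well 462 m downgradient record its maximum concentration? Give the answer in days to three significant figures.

4720 days

For the 1D instantaneous-source solution, setting ∂C/∂t = 0 at fixed x gives v²t² + 2Dt − x² = 0, so t = (√(D² + v²x²) − D)/v².
√(D² + v²x²) = √(0.0222² + 0.0978² × 462²) = 45.18; v² = 0.00956484.
t = (45.18 − 0.0222)/0.00956484 = 4720 days (vs. the pure-advection estimate x/v = 4720 d).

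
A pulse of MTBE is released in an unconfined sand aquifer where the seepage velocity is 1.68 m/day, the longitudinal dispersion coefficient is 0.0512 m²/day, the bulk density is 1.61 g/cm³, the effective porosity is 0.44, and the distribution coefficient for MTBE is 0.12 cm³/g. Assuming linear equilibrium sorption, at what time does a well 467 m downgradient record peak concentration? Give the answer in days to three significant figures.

400 days

Retardation factor R = 1 + ρ_b·K_d/n = 1 + 1.61 × 0.12/0.44 = 1.439.
Sorption retards both mechanisms: v_R = v/R = 1.167 m/day, D_R = D/R = 0.03558 m²/day.
Peak time from v_R²t² + 2D_R t − x² = 0: t = (√(D_R² + v_R²x²) − D_R)/v_R².
√(D_R² + v_R²x²) = √(0.03558² + 1.167² × 467²) = 545.0; v_R² = 1.362.
t = (545.0 − 0.03558)/1.362 = 400 days.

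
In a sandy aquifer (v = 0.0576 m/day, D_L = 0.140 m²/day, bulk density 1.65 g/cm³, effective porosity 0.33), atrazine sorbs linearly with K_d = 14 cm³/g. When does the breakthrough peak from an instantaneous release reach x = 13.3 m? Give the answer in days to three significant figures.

13700 days

Retardation factor R = 1 + ρ_b·K_d/n = 1 + 1.65 × 14/0.33 = 71.00.
Sorption retards both mechanisms: v_R = v/R = 0.0008113 m/day, D_R = D/R = 0.001972 m²/day.
Peak time from v_R²t² + 2D_R t − x² = 0: t = (√(D_R² + v_R²x²) − D_R)/v_R².
√(D_R² + v_R²x²) = √(0.001972² + 0.0008113² × 13.3²) = 0.01097; v_R² = 6.582e-07.
t = (0.01097 − 0.001972)/6.582e-07 = 13700 days.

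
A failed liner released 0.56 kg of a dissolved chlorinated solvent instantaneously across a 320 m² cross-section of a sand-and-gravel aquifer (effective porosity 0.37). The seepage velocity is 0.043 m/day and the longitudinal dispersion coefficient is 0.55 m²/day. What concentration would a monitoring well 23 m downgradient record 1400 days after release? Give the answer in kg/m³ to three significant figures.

3.07e-05 kg/m³

For an instantaneous plane source, C(x,t) = M/(n_e·A·√(4πDt)) · exp(−(x−vt)²/(4Dt)), with n_e·A the pore (flow) area.
Plume center vt = 0.043 × 1400 = 60.2 m, so the well at 23 m is 37.2 m upgradient of the peak.
√(4πDt) = 98.37 m, giving peak height M/(n_e·A·√(4πDt)) = 0.56/(0.37 × 320 × 98.37) = 4.808e-05 kg/m³.
(x−vt)²/(4Dt) = (-37.2)²/(4 × 0.55 × 1400) = 0.4493; exp(−0.4493) = 0.6381.
C = 4.808e-05 × 0.6381 = 3.07e-05 kg/m³.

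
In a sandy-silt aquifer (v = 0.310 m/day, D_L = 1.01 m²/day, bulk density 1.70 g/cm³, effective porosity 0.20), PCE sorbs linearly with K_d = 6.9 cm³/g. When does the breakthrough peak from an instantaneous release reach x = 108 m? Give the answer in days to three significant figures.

Retardation factor R = 1 + ρ_b·K_d/n = 1 + 1.70 × 6.9/0.20 = 59.65.
Sorption retards both mechanisms: v_R = v/R = 0.005197 m/day, D_R = D/R = 0.01693 m²/day.
Peak time from v_R²t² + 2D_R t − x² = 0: t = (√(D_R² + v_R²x²) − D_R)/v_R².
√(D_R² + v_R²x²) = √(0.01693² + 0.005197² × 108²) = 0.5615; v_R² = 2.701e-05.
t = (0.5615 − 0.01693)/2.701e-05 = 20200 days.

20200 days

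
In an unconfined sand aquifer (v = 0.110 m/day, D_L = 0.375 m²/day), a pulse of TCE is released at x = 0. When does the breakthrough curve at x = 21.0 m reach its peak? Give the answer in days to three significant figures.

162 days

For the 1D instantaneous-source solution, setting ∂C/∂t = 0 at fixed x gives v²t² + 2Dt − x² = 0, so t = (√(D² + v²x²) − D)/v².
√(D² + v²x²) = √(0.375² + 0.110² × 21.0²) = 2.340; v² = 0.0121.
t = (2.340 − 0.375)/0.0121 = 162 days (vs. the pure-advection estimate x/v = 191 d).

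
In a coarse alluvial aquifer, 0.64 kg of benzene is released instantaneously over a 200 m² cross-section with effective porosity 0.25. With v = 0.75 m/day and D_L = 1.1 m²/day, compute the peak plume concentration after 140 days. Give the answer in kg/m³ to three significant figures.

0.000291 kg/m³

The peak of an instantaneous 1D plume sits at x = vt; there the Gaussian factor is 1 and C_max = M/(n_e·A·√(4πDt)), where n_e·A is the pore area the mass is dissolved in.
√(4πDt) = √(4π × 1.1 × 140) = 43.99 m, so C_max = 0.64/(0.25 × 200 × 43.99) = 0.000291 kg/m³.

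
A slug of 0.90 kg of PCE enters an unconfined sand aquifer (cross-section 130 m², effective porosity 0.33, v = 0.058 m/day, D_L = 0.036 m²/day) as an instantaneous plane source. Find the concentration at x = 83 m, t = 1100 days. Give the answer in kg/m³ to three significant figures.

9.18e-05 kg/m³

For an instantaneous plane source, C(x,t) = M/(n_e·A·√(4πDt)) · exp(−(x−vt)²/(4Dt)), with n_e·A the pore (flow) area.
Plume center vt = 0.058 × 1100 = 63.8 m, so the well at 83 m is 19.2 m downgradient of the peak.
√(4πDt) = 22.31 m, giving peak height M/(n_e·A·√(4πDt)) = 0.90/(0.33 × 130 × 22.31) = 0.0009403 kg/m³.
(x−vt)²/(4Dt) = (19.2)²/(4 × 0.036 × 1100) = 2.327; exp(−2.327) = 0.09759.
C = 0.0009403 × 0.09759 = 9.18e-05 kg/m³.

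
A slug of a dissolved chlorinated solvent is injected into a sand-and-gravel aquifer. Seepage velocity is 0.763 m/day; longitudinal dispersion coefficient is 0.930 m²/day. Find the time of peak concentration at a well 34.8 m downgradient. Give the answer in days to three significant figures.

44.0 days

For the 1D instantaneous-source solution, setting ∂C/∂t = 0 at fixed x gives v²t² + 2Dt − x² = 0, so t = (√(D² + v²x²) − D)/v².
√(D² + v²x²) = √(0.930² + 0.763² × 34.8²) = 26.57; v² = 0.582169.
t = (26.57 − 0.930)/0.582169 = 44.0 days (vs. the pure-advection estimate x/v = 45.6 d).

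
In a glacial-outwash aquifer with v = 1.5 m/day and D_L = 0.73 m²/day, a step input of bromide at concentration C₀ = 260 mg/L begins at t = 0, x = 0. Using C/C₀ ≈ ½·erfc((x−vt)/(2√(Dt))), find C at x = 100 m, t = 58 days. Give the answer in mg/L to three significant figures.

20.5 mg/L

For a continuous step input, C/C₀ ≈ ½·erfc((x−vt)/(2√(Dt))).
vt = 1.5 × 58 = 87 m and 2√(Dt) = 2√(0.73 × 58) = 13.01 m.
Argument (x−vt)/(2√(Dt)) = (100 − 87)/13.01 = 0.9992; ½·erfc(0.9992) = 0.07882.
C = 260 × 0.07882 = 20.5 mg/L.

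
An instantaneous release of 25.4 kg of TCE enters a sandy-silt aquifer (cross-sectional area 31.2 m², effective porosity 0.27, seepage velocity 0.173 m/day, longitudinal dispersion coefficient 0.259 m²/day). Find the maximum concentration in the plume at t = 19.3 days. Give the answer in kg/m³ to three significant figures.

0.380 kg/m³

The peak of an instantaneous 1D plume sits at x = vt; there the Gaussian factor is 1 and C_max = M/(n_e·A·√(4πDt)), where n_e·A is the pore area the mass is dissolved in.
√(4πDt) = √(4π × 0.259 × 19.3) = 7.926 m, so C_max = 25.4/(0.27 × 31.2 × 7.926) = 0.380 kg/m³.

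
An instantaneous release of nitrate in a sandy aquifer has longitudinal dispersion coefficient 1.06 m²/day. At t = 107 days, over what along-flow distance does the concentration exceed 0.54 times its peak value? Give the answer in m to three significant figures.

33.4 m

The plume is Gaussian with σ = √(2Dt) = √(2 × 1.06 × 107) = 15.06 m.
C/C_peak = exp(−Δx²/(2σ²)) = 0.54 ⇒ Δx = σ·√(−2 ln 0.54) = 15.06 × 1.110 = 16.72 m.
Width = 2Δx = 33.4 m.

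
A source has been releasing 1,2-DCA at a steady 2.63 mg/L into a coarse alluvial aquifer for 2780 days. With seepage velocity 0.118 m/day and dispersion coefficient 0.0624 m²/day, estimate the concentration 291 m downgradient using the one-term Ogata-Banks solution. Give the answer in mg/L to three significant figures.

2.57 mg/L

For a continuous step input, C/C₀ ≈ ½·erfc((x−vt)/(2√(Dt))).
vt = 0.118 × 2780 = 328.04 m and 2√(Dt) = 2√(0.0624 × 2780) = 26.34 m.
Argument (x−vt)/(2√(Dt)) = (291 − 328.04)/26.34 = -1.406; ½·erfc(-1.406) = 0.9766.
C = 2.63 × 0.9766 = 2.57 mg/L.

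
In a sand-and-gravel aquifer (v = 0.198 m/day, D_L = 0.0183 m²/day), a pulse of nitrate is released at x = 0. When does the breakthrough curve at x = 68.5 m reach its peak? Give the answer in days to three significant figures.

For the 1D instantaneous-source solution, setting ∂C/∂t = 0 at fixed x gives v²t² + 2Dt − x² = 0, so t = (√(D² + v²x²) − D)/v².
√(D² + v²x²) = √(0.0183² + 0.198² × 68.5²) = 13.56; v² = 0.039204.
t = (13.56 − 0.0183)/0.039204 = 345 days (vs. the pure-advection estimate x/v = 346 d).

345 days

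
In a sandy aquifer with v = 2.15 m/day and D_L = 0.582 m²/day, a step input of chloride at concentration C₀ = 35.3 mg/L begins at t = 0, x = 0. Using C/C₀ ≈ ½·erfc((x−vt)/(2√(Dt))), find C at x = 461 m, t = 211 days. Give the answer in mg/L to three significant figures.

11.3 mg/L

For a continuous step input, C/C₀ ≈ ½·erfc((x−vt)/(2√(Dt))).
vt = 2.15 × 211 = 453.65 m and 2√(Dt) = 2√(0.582 × 211) = 22.16 m.
Argument (x−vt)/(2√(Dt)) = (461 − 453.65)/22.16 = 0.3317; ½·erfc(0.3317) = 0.3195.
C = 35.3 × 0.3195 = 11.3 mg/L.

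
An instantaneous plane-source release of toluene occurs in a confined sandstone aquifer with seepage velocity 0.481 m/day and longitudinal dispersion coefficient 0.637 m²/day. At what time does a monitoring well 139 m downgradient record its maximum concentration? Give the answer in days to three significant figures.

For the 1D instantaneous-source solution, setting ∂C/∂t = 0 at fixed x gives v²t² + 2Dt − x² = 0, so t = (√(D² + v²x²) − D)/v².
√(D² + v²x²) = √(0.637² + 0.481² × 139²) = 66.86; v² = 0.231361.
t = (66.86 − 0.637)/0.231361 = 286 days (vs. the pure-advection estimate x/v = 289 d).

286 days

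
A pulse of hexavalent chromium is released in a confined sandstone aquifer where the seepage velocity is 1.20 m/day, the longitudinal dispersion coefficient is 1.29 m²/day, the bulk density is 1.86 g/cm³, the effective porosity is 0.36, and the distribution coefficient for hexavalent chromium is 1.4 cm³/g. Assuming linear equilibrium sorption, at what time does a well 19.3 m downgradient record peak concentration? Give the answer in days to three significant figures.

Retardation factor R = 1 + ρ_b·K_d/n = 1 + 1.86 × 1.4/0.36 = 8.233.
Sorption retards both mechanisms: v_R = v/R = 0.1458 m/day, D_R = D/R = 0.1567 m²/day.
Peak time from v_R²t² + 2D_R t − x² = 0: t = (√(D_R² + v_R²x²) − D_R)/v_R².
√(D_R² + v_R²x²) = √(0.1567² + 0.1458² × 19.3²) = 2.818; v_R² = 0.02126.
t = (2.818 − 0.1567)/0.02126 = 125 days.

125 days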